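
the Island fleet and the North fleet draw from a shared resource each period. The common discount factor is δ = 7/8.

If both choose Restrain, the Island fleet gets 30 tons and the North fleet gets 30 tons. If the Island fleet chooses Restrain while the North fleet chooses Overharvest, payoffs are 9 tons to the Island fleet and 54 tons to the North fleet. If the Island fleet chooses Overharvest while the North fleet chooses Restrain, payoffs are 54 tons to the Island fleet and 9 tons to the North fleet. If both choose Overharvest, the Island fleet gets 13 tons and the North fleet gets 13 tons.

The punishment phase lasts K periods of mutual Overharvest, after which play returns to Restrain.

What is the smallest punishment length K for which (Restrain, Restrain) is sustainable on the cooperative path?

2

No profitable deviation requires (30−13)(δ+…+δ^K) ≥ 54−30, i.e. δ+…+δ^K ≥ 24/17 ≈ 1.4118.
With δ = 7/8, the partial sums are K=1: 0.8750, K=2: 1.6406.
K = 2 is the first length at which the sum reaches 1.4118.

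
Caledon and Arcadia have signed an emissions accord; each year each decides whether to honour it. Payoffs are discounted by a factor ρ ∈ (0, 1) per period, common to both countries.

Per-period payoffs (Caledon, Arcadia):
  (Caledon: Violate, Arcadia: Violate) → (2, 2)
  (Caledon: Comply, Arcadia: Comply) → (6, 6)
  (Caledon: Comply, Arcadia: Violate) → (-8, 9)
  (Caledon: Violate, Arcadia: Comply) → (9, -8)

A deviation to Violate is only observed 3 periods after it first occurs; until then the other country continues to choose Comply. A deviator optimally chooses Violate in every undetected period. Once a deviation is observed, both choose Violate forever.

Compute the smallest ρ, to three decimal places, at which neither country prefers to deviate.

Deviating for the 3 undetected periods gains 9−6 = 3 per period over cooperation, then loses 6−2 = 4 per period forever once punishment starts.
Gain: 3(1 + ρ + … + ρ^2); loss: 4·ρ^3/(1−ρ).
No profitable deviation ⇔ 3(1−ρ^3) ≤ 4·ρ^3, i.e. ρ^3 ≥ 3/(3+4) = 3/7.
Hence ρ ≥ (3/7)^(1/3) ≈ 0.754.

0.754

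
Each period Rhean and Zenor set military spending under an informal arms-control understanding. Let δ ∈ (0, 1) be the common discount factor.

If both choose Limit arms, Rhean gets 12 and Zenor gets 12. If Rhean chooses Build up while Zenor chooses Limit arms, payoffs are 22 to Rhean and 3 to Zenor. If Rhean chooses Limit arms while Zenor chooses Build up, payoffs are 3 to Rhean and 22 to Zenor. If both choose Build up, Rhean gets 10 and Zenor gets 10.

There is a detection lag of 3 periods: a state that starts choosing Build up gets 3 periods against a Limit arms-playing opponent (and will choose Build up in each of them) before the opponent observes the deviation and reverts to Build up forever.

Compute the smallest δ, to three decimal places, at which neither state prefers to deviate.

A deviator earns 22 for 3 periods, then 10 forever; cooperating earns 12 forever. Multiplying the IC by (1−δ):
12 ≥ 22(1−δ^3) + 10δ^3, so 12·δ^3 ≥ 10 and δ^3 ≥ 5/6.
δ ≥ (5/6)^(1/3) ≈ 0.941.

0.941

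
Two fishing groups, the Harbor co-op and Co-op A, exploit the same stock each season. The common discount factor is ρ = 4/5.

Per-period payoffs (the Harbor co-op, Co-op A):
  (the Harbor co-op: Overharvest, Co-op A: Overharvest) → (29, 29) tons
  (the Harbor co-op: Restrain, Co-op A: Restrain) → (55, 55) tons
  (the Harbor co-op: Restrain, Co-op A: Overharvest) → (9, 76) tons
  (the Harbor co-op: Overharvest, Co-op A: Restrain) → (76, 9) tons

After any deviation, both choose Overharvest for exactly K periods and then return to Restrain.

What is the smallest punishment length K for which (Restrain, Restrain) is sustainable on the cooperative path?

Need Σ_{k=1}^{K} ρ^k ≥ (76−55)/(55−29) = 0.8077 at ρ = 4/5.
At K = 1 the sum is 0.8000 < 0.8077; at K = 2 it is 1.4400 ≥ 0.8077.
So the minimum punishment length is K = 2.

2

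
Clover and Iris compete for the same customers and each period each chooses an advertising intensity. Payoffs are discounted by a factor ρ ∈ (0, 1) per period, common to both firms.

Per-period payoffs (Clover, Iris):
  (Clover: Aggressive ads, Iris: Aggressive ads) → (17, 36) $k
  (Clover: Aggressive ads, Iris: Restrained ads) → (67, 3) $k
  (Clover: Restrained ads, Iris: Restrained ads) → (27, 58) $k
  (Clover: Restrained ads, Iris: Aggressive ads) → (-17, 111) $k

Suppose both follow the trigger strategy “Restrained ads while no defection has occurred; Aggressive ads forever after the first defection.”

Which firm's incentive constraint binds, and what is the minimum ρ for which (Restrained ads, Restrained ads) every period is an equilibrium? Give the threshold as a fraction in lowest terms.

Clover's threshold: (67−27)/(67−17) = 4/5.
Iris's threshold: (111−58)/(111−36) = 53/75.
4/5 > 53/75, so Clover binds and ρ* = 4/5.

Clover; ρ ≥ 4/5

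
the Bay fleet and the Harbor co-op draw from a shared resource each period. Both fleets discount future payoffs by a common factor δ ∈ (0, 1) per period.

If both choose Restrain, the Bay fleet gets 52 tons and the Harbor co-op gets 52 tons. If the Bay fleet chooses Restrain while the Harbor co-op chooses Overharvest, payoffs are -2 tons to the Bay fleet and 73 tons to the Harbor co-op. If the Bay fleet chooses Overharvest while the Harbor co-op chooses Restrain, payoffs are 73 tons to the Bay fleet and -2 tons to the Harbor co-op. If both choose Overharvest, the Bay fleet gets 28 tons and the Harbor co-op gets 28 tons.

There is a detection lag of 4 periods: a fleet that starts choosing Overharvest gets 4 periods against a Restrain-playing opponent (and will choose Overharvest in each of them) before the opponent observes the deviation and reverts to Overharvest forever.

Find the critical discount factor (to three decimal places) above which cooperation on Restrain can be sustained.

0.827

A deviator earns 73 for 4 periods, then 28 forever; cooperating earns 52 forever. Multiplying the IC by (1−δ):
52 ≥ 73(1−δ^4) + 28δ^4, so 45·δ^4 ≥ 21 and δ^4 ≥ 7/15.
δ ≥ (7/15)^(1/4) ≈ 0.827.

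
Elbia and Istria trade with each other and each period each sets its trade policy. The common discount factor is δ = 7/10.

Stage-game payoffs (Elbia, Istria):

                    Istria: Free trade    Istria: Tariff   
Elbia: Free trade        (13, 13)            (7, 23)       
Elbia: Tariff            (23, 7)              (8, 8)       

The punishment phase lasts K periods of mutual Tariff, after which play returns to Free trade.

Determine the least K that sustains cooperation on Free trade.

IC: δ(1−δ^K)/(1−δ) ≥ (23−13)/(13−8) = 2.
With δ = 7/10: need 1 − δ^K ≥ 2·(1−7/10)/(7/10), i.e. δ^K ≤ 0.1429.
Since (7/10)^5 = 0.1681 and (7/10)^6 = 0.1176, the smallest such K is 6.

6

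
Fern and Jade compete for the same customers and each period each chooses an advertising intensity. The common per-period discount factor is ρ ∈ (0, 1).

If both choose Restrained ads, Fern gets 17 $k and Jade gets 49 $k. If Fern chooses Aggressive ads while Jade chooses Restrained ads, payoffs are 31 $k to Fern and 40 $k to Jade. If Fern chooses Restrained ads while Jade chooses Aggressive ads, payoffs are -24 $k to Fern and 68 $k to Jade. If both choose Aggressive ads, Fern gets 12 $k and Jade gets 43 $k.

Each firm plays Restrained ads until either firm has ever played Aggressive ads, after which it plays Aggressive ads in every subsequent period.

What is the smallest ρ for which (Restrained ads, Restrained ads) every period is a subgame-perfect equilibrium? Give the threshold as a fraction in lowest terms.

Fern's threshold: (31−17)/(31−12) = 14/19.
Jade's threshold: (68−49)/(68−43) = 19/25.
14/19 < 19/25, so Jade binds and ρ* = 19/25.

19/25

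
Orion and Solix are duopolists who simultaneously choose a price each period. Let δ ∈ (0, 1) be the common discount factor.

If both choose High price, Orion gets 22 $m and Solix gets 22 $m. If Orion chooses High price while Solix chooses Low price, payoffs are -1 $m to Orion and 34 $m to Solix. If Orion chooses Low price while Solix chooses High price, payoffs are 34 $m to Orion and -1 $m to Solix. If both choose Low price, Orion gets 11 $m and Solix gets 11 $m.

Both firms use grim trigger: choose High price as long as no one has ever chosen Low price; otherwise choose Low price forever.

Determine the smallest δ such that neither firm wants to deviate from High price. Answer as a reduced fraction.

One-period gain from deviating is 34 − 22 = 12. The loss is 22 − 11 = 11 in every subsequent period, with present value 11·δ/(1−δ).
Deviation is unprofitable when 11·δ/(1−δ) ≥ 12, i.e. δ/(1−δ) ≥ 12/11.
Equivalently δ ≥ 12/(12+11) = 12/23.

12/23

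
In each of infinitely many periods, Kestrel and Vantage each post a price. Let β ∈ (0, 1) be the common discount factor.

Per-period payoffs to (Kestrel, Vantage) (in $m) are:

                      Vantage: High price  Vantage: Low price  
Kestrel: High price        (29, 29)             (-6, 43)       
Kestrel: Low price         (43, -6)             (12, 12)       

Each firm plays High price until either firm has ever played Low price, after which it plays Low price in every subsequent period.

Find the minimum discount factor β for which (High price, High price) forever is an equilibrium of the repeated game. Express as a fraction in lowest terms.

14/31

Under grim trigger the critical discount factor is (T−C)/(T−P) with T = 43, C = 29, P = 12.
β* = (43−29)/(43−12) = 14/31.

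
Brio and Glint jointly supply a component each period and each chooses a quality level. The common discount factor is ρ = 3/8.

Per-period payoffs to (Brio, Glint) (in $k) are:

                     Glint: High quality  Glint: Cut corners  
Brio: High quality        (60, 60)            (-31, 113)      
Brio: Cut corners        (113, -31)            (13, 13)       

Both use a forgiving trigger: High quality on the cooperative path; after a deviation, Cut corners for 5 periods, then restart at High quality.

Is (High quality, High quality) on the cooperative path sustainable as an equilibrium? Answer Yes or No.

A one-shot deviation gives 113 now, then 13 for 5 periods, then back to 60.
Gain from deviating: (113−60) today; loss: (60−13) in each of the next 5 periods.
No-deviation condition: (60−13)(ρ+…+ρ^5) ≥ 113−60, i.e. ρ+…+ρ^5 ≥ 53/47.
At ρ = 3/8: ρ+…+ρ^5 = 0.5956 < 1.1277.
So cooperation is not sustainable.

No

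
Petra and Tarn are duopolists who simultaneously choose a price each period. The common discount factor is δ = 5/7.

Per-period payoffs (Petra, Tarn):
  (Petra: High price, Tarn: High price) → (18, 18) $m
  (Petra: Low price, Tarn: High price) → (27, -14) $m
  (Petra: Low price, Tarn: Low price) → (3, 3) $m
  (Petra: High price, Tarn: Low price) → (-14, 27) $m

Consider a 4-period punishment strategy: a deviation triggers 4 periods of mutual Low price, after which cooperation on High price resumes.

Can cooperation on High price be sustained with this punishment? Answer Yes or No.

Yes

A one-shot deviation gives 27 now, then 3 for 4 periods, then back to 18.
Gain from deviating: (27−18) today; loss: (18−3) in each of the next 4 periods.
No-deviation condition: (18−3)(δ+…+δ^4) ≥ 27−18, i.e. δ+…+δ^4 ≥ 3/5.
At δ = 5/7: δ+…+δ^4 = 1.8492 ≥ 0.6000.
So cooperation is sustainable.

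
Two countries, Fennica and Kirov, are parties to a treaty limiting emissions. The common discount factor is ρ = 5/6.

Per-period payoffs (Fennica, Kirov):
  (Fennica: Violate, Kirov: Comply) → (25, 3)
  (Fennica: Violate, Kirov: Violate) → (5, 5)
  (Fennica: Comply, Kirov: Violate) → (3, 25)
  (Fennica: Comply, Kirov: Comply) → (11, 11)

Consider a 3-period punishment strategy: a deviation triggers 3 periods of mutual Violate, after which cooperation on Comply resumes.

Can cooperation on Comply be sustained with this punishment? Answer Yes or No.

Comparing payoff streams over the 4 periods until play realigns: cooperate → 11(1+ρ+…+ρ^3); deviate → 25 + 5(ρ+…+ρ^3).
Cooperation is sustained iff (11−5)(ρ+…+ρ^3) ≥ 25−11.
ρ+…+ρ^3 = 5/6·(1−(5/6)^3)/(1−5/6) = 2.1065, and (25−11)/(11−5) = 2.3333.
2.1065 < 2.3333, so cooperation is not sustainable.

No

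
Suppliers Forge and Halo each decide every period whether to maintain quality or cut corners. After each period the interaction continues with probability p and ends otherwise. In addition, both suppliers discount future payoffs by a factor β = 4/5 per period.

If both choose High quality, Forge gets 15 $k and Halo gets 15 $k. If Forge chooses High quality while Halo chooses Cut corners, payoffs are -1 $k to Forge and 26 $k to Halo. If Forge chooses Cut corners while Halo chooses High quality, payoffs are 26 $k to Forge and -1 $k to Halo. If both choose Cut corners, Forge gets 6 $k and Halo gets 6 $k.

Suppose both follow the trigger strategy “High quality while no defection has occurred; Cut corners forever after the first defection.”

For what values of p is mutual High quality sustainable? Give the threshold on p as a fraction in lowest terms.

11/16

Expected continuation weight on next period's payoff is β·p = 4/5·p, which plays the role of the discount factor.
Cooperation requires 4/5·p ≥ (26−15)/(26−6) = 11/20, hence p ≥ 11/16.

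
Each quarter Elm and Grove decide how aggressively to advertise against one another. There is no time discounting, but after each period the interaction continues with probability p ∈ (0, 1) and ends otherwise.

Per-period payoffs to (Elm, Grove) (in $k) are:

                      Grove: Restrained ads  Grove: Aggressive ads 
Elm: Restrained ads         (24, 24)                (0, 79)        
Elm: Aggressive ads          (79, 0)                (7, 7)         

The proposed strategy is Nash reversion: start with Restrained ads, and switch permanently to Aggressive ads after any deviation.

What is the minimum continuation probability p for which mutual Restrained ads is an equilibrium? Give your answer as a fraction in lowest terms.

55/72

Expected cooperation value is 24 + p·24 + p²·24 + … = 24/(1−p); deviation gives 79 + p·7/(1−p).
24 ≥ 79(1−p) + 7p ⇒ 72p ≥ 55 ⇒ p ≥ 55/72.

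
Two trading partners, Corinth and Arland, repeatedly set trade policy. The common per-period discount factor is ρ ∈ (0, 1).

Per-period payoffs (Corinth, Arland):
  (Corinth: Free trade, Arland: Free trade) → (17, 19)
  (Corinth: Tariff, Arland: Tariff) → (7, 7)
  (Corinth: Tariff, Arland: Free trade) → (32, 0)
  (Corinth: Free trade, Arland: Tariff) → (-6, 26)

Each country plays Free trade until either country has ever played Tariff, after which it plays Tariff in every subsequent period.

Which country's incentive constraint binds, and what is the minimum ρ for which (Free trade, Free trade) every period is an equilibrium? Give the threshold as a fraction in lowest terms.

For Corinth: deviation gain 32−17 = 15, per-period punishment loss 17−7 = 10. IC gives ρ ≥ 15/25 = 3/5.
For Arland: gain 7, loss 12 per period, so ρ ≥ 7/19.
The tighter constraint is Corinth's, so cooperation needs ρ ≥ 3/5.

Corinth; ρ ≥ 3/5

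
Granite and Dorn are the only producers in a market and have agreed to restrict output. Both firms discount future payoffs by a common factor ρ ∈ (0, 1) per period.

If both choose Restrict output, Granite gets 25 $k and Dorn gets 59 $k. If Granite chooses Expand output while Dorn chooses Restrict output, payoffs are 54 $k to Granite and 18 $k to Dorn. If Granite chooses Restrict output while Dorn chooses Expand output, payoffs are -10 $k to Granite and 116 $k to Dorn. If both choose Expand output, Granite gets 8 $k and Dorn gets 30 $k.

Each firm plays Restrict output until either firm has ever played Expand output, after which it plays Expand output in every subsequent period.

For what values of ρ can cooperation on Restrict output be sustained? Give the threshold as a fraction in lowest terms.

Granite: cooperation gives 25 each period; deviation gives 54 once then 8 forever.
  25/(1−ρ) ≥ 54 + 8ρ/(1−ρ) ⇒ ρ ≥ 29/46.
Dorn: cooperation gives 59 each period; deviation gives 116 once then 30 forever.
  ρ ≥ 57/86.
Both must hold, so the binding constraint is Dorn's: ρ ≥ 57/86.

57/86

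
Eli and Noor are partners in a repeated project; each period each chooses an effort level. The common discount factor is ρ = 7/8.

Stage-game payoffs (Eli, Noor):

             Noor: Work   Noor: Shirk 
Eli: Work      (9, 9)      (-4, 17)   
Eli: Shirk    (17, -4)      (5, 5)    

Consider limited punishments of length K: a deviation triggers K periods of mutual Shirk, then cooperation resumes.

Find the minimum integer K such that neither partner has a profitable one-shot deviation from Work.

3

No profitable deviation requires (9−5)(ρ+…+ρ^K) ≥ 17−9, i.e. ρ+…+ρ^K ≥ 2 ≈ 2.0000.
With ρ = 7/8, the partial sums are K=1: 0.8750, K=2: 1.6406, K=3: 2.3105.
K = 3 is the first length at which the sum reaches 2.0000.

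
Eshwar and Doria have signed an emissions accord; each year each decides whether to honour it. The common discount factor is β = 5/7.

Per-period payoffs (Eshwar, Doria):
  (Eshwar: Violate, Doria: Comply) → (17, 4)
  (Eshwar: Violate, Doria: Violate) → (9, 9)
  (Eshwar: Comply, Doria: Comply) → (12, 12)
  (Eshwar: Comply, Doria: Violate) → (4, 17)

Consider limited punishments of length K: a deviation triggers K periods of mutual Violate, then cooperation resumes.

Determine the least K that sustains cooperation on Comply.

4

IC: β(1−β^K)/(1−β) ≥ (17−12)/(12−9) = 5/3.
With β = 5/7: need 1 − β^K ≥ 5/3·(1−5/7)/(5/7), i.e. β^K ≤ 0.3333.
Since (5/7)^3 = 0.3644 and (5/7)^4 = 0.2603, the smallest such K is 4.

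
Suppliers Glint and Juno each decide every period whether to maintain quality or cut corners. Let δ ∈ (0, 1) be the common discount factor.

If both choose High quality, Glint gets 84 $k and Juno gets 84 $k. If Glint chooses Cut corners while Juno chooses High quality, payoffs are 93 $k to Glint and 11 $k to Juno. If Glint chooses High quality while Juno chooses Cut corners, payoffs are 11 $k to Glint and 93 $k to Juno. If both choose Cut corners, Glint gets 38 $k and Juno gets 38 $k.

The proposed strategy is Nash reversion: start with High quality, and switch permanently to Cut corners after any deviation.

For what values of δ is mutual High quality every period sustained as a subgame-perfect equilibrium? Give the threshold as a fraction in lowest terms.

Cooperation forever yields 84 each period: 84/(1−δ).
Deviating yields 93 once, then 38 forever: 93 + 38δ/(1−δ).
No profitable deviation requires 84/(1−δ) ≥ 93 + 38δ/(1−δ).
Multiplying by (1−δ): 84 ≥ 93(1−δ) + 38δ = 93 − 55δ.
So 55δ ≥ 9, i.e. δ ≥ 9/55.

9/55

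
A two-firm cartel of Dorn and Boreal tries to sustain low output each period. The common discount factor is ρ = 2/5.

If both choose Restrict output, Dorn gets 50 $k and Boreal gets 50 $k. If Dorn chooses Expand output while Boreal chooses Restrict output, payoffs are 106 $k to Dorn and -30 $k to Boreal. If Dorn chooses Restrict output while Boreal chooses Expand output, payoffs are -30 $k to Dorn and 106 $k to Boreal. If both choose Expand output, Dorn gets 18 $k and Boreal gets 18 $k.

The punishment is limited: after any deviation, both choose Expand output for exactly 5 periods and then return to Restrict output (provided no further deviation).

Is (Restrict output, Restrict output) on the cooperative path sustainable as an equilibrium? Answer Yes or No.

No

Comparing payoff streams over the 6 periods until play realigns: cooperate → 50(1+ρ+…+ρ^5); deviate → 106 + 18(ρ+…+ρ^5).
Cooperation is sustained iff (50−18)(ρ+…+ρ^5) ≥ 106−50.
ρ+…+ρ^5 = 2/5·(1−(2/5)^5)/(1−2/5) = 0.6598, and (106−50)/(50−18) = 1.7500.
0.6598 < 1.7500, so cooperation is not sustainable.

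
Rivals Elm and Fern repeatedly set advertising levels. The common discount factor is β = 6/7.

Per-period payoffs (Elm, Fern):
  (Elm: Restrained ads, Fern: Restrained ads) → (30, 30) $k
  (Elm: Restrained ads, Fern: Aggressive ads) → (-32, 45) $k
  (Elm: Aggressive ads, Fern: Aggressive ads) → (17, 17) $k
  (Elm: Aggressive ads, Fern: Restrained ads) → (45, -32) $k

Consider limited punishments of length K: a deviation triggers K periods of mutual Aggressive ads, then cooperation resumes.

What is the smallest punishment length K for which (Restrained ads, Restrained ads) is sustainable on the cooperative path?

IC: β(1−β^K)/(1−β) ≥ (45−30)/(30−17) = 15/13.
With β = 6/7: need 1 − β^K ≥ 15/13·(1−6/7)/(6/7), i.e. β^K ≤ 0.8077.
Since (6/7)^1 = 0.8571 and (6/7)^2 = 0.7347, the smallest such K is 2.

2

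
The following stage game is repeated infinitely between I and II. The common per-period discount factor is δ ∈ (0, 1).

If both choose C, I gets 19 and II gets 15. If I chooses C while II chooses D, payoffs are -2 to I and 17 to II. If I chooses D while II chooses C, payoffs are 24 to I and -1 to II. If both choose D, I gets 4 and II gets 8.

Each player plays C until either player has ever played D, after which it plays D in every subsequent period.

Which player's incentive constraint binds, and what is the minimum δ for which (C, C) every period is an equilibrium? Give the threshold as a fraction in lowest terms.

I; δ ≥ 1/4

For I: deviation gain 24−19 = 5, per-period punishment loss 19−4 = 15. IC gives δ ≥ 5/20 = 1/4.
For II: gain 2, loss 7 per period, so δ ≥ 2/9.
The tighter constraint is I's, so cooperation needs δ ≥ 1/4.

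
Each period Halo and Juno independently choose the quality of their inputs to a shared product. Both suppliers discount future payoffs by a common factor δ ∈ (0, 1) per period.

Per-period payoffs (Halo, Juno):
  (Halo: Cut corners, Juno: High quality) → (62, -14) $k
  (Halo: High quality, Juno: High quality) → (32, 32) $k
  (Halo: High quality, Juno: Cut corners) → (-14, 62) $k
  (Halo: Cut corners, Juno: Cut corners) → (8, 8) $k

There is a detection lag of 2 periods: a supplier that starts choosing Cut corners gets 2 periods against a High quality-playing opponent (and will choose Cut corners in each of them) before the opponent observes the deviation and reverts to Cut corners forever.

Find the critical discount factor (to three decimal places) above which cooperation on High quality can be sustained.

0.745

The best deviation is to choose Cut corners for all 2 undetected periods, earning 62 each, then 8 forever once detected.
Deviation value: 62(1−δ^2)/(1−δ) + 8δ^2/(1−δ); cooperation value: 32/(1−δ).
IC: 32 ≥ 62(1−δ^2) + 8δ^2 = 62 − 54δ^2.
So δ^2 ≥ 30/54 = 5/9, giving δ ≥ (5/9)^(1/2) ≈ 0.745.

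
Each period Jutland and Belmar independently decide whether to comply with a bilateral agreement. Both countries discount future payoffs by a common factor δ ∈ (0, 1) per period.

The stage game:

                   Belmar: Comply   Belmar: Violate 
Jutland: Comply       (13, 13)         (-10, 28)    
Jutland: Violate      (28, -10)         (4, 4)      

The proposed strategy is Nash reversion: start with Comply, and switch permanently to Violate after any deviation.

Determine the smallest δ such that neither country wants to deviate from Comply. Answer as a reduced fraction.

5/8

One-period gain from deviating is 28 − 13 = 15. The loss is 13 − 4 = 9 in every subsequent period, with present value 9·δ/(1−δ).
Deviation is unprofitable when 9·δ/(1−δ) ≥ 15, i.e. δ/(1−δ) ≥ 5/3.
Equivalently δ ≥ 15/(15+9) = 5/8.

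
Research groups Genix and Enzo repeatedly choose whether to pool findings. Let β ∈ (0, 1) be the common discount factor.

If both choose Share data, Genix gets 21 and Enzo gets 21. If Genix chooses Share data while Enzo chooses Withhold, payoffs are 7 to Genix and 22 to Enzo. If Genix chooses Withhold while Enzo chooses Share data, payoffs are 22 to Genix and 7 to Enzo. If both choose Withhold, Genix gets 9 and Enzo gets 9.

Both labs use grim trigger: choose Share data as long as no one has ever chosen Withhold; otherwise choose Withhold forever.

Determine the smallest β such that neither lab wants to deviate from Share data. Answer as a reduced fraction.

1/13

21/(1−β) ≥ 22 + 9β/(1−β)
21 ≥ 22 − 13β
β ≥ 1/13.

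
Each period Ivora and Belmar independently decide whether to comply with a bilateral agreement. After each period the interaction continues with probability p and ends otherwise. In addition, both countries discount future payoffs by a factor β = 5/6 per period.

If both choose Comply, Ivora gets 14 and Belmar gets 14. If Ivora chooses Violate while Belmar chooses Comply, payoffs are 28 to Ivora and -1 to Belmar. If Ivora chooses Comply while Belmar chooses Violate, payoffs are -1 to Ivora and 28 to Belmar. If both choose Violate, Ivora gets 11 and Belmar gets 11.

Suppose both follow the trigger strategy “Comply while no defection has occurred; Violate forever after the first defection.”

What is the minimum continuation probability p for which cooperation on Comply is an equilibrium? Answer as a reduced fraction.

Expected continuation weight on next period's payoff is β·p = 5/6·p, which plays the role of the discount factor.
Cooperation requires 5/6·p ≥ (28−14)/(28−11) = 14/17, hence p ≥ 84/85.

84/85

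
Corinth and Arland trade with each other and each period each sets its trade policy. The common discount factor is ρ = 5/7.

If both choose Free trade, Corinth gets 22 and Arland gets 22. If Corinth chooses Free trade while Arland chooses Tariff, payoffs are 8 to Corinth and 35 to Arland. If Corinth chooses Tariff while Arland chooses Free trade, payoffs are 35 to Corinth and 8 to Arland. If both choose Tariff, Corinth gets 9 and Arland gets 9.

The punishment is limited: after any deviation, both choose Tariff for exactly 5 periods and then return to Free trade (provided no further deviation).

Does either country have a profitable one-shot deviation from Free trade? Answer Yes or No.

A one-shot deviation gives 35 now, then 9 for 5 periods, then back to 22.
Gain from deviating: (35−22) today; loss: (22−9) in each of the next 5 periods.
No-deviation condition: (22−9)(ρ+…+ρ^5) ≥ 35−22, i.e. ρ+…+ρ^5 ≥ 1.
At ρ = 5/7: ρ+…+ρ^5 = 2.0352 ≥ 1.0000.
So cooperation is sustainable.

No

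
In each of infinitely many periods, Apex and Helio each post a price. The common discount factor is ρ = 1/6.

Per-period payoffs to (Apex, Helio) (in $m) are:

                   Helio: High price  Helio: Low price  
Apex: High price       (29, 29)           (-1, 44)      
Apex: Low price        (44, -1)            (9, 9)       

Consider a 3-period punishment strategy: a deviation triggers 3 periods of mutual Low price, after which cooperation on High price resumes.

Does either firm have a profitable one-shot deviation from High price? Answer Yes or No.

Yes

Comparing payoff streams over the 4 periods until play realigns: cooperate → 29(1+ρ+…+ρ^3); deviate → 44 + 9(ρ+…+ρ^3).
Cooperation is sustained iff (29−9)(ρ+…+ρ^3) ≥ 44−29.
ρ+…+ρ^3 = 1/6·(1−(1/6)^3)/(1−1/6) = 0.1991, and (44−29)/(29−9) = 0.7500.
0.1991 < 0.7500, so cooperation is not sustainable.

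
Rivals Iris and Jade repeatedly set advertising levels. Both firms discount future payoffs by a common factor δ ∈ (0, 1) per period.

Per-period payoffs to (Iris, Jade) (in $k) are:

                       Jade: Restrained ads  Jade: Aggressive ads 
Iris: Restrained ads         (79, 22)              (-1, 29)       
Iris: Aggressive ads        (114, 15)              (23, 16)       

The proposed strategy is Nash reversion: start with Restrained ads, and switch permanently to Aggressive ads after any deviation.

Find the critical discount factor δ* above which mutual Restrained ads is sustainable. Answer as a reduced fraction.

7/13

Iris's threshold: (114−79)/(114−23) = 5/13.
Jade's threshold: (29−22)/(29−16) = 7/13.
5/13 < 7/13, so Jade binds and δ* = 7/13.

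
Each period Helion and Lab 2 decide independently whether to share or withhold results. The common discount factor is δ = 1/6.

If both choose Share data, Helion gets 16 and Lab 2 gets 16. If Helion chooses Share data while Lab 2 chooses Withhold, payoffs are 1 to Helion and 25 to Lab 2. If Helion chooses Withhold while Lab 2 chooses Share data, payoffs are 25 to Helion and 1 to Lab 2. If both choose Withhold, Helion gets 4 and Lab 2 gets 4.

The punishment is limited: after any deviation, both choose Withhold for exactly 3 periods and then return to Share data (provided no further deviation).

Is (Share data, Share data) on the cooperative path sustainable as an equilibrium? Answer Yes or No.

No

Comparing payoff streams over the 4 periods until play realigns: cooperate → 16(1+δ+…+δ^3); deviate → 25 + 4(δ+…+δ^3).
Cooperation is sustained iff (16−4)(δ+…+δ^3) ≥ 25−16.
δ+…+δ^3 = 1/6·(1−(1/6)^3)/(1−1/6) = 0.1991, and (25−16)/(16−4) = 0.7500.
0.1991 < 0.7500, so cooperation is not sustainable.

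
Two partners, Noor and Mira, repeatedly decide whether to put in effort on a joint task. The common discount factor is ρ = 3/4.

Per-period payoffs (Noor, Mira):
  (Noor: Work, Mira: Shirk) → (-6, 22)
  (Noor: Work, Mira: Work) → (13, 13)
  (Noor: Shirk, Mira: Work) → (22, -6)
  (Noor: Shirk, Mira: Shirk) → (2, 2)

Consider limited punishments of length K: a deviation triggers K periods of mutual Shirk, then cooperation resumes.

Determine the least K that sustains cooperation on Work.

Need Σ_{k=1}^{K} ρ^k ≥ (22−13)/(13−2) = 0.8182 at ρ = 3/4.
At K = 1 the sum is 0.7500 < 0.8182; at K = 2 it is 1.3125 ≥ 0.8182.
So the minimum punishment length is K = 2.

2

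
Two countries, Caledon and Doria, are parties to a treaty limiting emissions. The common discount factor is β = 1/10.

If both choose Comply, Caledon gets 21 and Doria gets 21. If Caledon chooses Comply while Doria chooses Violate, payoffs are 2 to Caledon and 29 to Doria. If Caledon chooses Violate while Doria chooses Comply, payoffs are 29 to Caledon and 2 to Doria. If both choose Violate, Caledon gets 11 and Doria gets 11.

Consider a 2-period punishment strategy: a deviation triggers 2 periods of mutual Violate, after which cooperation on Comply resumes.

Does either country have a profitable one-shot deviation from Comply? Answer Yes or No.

A one-shot deviation gives 29 now, then 11 for 2 periods, then back to 21.
Gain from deviating: (29−21) today; loss: (21−11) in each of the next 2 periods.
No-deviation condition: (21−11)(β+…+β^2) ≥ 29−21, i.e. β+…+β^2 ≥ 4/5.
At β = 1/10: β+…+β^2 = 0.1100 < 0.8000.
So cooperation is not sustainable.

Yes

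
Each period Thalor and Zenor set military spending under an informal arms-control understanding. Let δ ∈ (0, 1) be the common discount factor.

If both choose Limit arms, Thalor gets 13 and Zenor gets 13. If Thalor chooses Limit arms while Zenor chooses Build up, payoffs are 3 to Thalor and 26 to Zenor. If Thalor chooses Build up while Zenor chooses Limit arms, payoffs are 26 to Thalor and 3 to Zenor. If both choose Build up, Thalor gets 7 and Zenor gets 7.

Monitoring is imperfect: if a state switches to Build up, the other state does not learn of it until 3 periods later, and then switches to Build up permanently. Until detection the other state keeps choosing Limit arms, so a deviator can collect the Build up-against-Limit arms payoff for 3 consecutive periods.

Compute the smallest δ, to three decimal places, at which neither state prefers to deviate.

0.881

Deviating for the 3 undetected periods gains 26−13 = 13 per period over cooperation, then loses 13−7 = 6 per period forever once punishment starts.
Gain: 13(1 + δ + … + δ^2); loss: 6·δ^3/(1−δ).
No profitable deviation ⇔ 13(1−δ^3) ≤ 6·δ^3, i.e. δ^3 ≥ 13/(13+6) = 13/19.
Hence δ ≥ (13/19)^(1/3) ≈ 0.881.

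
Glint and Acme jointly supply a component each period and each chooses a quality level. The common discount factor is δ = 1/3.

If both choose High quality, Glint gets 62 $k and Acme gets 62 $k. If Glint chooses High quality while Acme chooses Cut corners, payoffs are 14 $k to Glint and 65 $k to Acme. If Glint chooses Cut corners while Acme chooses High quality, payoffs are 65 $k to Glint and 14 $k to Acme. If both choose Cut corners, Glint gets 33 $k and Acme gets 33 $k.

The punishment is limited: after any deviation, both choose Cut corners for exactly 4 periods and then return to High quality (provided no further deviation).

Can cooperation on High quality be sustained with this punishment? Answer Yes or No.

IC: δ+…+δ^4 ≥ (65−62)/(62−33) = 3/29.
At δ = 1/3: partial sum = 0.4938 ≥ 0.1034. Cooperation sustainable.

Yes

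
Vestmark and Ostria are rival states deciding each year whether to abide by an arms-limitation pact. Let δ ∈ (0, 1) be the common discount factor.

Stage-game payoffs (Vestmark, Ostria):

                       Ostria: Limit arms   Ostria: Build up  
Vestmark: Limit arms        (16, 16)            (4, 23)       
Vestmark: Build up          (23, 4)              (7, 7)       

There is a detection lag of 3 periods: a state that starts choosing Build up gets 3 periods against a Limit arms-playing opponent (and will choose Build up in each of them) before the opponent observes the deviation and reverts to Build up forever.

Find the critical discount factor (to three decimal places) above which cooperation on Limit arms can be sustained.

A deviator earns 23 for 3 periods, then 7 forever; cooperating earns 16 forever. Multiplying the IC by (1−δ):
16 ≥ 23(1−δ^3) + 7δ^3, so 16·δ^3 ≥ 7 and δ^3 ≥ 7/16.
δ ≥ (7/16)^(1/3) ≈ 0.759.

0.759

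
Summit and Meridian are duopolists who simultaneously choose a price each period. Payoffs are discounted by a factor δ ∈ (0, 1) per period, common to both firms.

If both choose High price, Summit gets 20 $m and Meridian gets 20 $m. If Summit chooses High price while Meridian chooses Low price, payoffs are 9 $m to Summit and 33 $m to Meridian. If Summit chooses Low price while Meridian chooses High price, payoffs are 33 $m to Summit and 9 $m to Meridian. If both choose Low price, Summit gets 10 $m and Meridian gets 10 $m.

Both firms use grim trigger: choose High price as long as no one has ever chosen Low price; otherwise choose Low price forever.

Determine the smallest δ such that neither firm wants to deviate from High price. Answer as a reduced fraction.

13/23

20/(1−δ) ≥ 33 + 10δ/(1−δ)
20 ≥ 33 − 23δ
δ ≥ 13/23.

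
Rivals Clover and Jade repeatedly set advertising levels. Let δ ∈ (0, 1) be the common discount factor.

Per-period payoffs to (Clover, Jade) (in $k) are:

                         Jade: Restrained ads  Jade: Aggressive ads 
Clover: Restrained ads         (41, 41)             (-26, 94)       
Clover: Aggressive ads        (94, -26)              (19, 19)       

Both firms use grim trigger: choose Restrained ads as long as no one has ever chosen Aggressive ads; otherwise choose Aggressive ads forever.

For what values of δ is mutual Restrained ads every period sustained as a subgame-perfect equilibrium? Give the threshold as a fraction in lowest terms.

One-period gain from deviating is 94 − 41 = 53. The loss is 41 − 19 = 22 in every subsequent period, with present value 22·δ/(1−δ).
Deviation is unprofitable when 22·δ/(1−δ) ≥ 53, i.e. δ/(1−δ) ≥ 53/22.
Equivalently δ ≥ 53/(53+22) = 53/75.

53/75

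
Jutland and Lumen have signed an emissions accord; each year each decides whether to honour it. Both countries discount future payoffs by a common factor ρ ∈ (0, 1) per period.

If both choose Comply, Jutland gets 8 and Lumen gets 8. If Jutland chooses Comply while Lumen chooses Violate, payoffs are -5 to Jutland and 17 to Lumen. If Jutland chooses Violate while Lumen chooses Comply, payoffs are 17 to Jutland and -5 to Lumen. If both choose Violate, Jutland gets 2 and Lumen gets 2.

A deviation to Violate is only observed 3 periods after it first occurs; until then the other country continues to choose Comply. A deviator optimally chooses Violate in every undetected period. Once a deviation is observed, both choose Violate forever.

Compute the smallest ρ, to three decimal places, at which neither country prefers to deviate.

The best deviation is to choose Violate for all 3 undetected periods, earning 17 each, then 2 forever once detected.
Deviation value: 17(1−ρ^3)/(1−ρ) + 2ρ^3/(1−ρ); cooperation value: 8/(1−ρ).
IC: 8 ≥ 17(1−ρ^3) + 2ρ^3 = 17 − 15ρ^3.
So ρ^3 ≥ 9/15 = 3/5, giving ρ ≥ (3/5)^(1/3) ≈ 0.843.

0.843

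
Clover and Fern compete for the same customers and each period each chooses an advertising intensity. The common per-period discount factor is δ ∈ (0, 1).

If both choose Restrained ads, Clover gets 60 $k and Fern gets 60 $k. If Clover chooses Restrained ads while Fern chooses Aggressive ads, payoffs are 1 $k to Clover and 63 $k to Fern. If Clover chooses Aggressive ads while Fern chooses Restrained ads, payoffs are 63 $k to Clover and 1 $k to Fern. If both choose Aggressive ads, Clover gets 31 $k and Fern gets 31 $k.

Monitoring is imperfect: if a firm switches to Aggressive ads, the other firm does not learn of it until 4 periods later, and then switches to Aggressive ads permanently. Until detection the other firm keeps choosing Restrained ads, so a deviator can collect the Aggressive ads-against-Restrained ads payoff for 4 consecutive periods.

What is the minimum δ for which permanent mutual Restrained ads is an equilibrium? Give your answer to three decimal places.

0.553

A deviator earns 63 for 4 periods, then 31 forever; cooperating earns 60 forever. Multiplying the IC by (1−δ):
60 ≥ 63(1−δ^4) + 31δ^4, so 32·δ^4 ≥ 3 and δ^4 ≥ 3/32.
δ ≥ (3/32)^(1/4) ≈ 0.553.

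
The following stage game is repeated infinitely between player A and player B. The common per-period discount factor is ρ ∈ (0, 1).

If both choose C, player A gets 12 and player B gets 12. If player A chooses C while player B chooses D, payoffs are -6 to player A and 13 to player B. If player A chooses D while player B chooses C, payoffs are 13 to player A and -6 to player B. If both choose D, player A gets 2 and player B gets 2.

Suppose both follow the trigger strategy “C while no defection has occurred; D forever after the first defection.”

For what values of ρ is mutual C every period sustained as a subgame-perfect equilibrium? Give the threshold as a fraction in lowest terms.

Under grim trigger the critical discount factor is (T−C)/(T−P) with T = 13, C = 12, P = 2.
ρ* = (13−12)/(13−2) = 1/11.

1/11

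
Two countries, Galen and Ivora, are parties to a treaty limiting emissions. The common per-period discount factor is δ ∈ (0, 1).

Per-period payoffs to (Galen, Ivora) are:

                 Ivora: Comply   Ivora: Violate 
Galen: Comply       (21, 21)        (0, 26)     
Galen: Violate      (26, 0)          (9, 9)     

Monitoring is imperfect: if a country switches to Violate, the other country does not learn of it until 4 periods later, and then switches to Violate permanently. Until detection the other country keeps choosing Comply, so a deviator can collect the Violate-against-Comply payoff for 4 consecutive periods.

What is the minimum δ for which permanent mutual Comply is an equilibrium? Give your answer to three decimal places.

0.736

Deviating for the 4 undetected periods gains 26−21 = 5 per period over cooperation, then loses 21−9 = 12 per period forever once punishment starts.
Gain: 5(1 + δ + … + δ^3); loss: 12·δ^4/(1−δ).
No profitable deviation ⇔ 5(1−δ^4) ≤ 12·δ^4, i.e. δ^4 ≥ 5/(5+12) = 5/17.
Hence δ ≥ (5/17)^(1/4) ≈ 0.736.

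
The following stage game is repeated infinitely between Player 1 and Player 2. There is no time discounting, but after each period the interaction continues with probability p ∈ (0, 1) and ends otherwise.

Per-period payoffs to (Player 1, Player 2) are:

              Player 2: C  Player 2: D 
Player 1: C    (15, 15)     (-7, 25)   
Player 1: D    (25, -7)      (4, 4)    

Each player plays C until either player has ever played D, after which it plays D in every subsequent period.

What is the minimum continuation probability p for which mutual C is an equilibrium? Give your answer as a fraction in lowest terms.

10/21

Expected cooperation value is 15 + p·15 + p²·15 + … = 15/(1−p); deviation gives 25 + p·4/(1−p).
15 ≥ 25(1−p) + 4p ⇒ 21p ≥ 10 ⇒ p ≥ 10/21.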